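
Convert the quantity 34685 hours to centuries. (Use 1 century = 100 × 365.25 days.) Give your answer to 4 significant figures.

0.03957 centuries

1 hour = 1.14077e-6 centuries.
Then 34685 × 1.14077e-6 ≈ 0.03957 century.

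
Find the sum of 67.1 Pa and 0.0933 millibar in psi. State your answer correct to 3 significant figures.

67.1 Pa = 0.00973203 psi and 0.0933 mbar = 0.00135320 psi.
0.00973203 + 0.00135320 ≈ 0.0111 psi.

0.0111 pounds per square inch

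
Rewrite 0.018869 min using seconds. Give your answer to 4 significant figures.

1.132 s

1 minute = 60.0000 s.
0.018869 × 60.0000 ≈ 1.132 s.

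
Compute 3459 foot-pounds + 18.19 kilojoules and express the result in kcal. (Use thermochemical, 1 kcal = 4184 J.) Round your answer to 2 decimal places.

5.47 kilocalories

3459 ft·lbf = 1.12088 kcal and 18.19 kJ = 4.34751 kcal.
1.12088 + 4.34751 ≈ 5.47 kcal.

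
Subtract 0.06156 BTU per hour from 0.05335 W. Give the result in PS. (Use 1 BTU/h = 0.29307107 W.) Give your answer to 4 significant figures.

4.801e-5 PS

0.05335 W = 7.25358e-5 PS and 0.06156 BTU/h = 2.45296e-5 PS.
7.25358e-5 − 2.45296e-5 ≈ 4.801e-5 PS.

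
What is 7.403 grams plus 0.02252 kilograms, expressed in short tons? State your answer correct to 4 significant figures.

3.298 × 10^-5 short ton

7.403 g = 8.16041 × 10^-6 short ton and 0.02252 kg = 2.48241 × 10^-5 short ton.
8.16041 × 10^-6 + 2.48241 × 10^-5 ≈ 3.298 × 10^-5 short ton.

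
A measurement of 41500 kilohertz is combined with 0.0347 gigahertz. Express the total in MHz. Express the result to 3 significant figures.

41500 kHz = 41.5000 MHz and 0.0347 GHz = 34.7000 MHz.
41.5000 + 34.7000 ≈ 76.2 MHz.

76.2 megahertz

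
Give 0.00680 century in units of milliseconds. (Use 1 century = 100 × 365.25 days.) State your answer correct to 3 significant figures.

2.15e+10 milliseconds

1 century = 3.15576e+12 milliseconds.
Then 0.00680 × 3.15576e+12 ≈ 2.15e+10 ms.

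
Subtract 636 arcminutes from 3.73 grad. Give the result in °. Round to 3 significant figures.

3.73 grad = 3.35700 ° and 636 arcmin = 10.6000 °.
3.35700 − 10.6000 ≈ -7.24 °.

-7.24 degrees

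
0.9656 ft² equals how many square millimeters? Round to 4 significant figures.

89710 square millimeters

1 ft² = 92903.0 mm².
Then 0.9656 × 92903.0 ≈ 89710 mm².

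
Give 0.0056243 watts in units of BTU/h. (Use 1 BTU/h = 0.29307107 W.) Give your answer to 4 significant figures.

0.01919 BTU/h

1 W = 3.41214 BTU/h.
Then 0.0056243 × 3.41214 ≈ 0.01919 BTU/h.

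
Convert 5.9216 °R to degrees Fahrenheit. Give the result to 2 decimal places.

-453.75 degrees Fahrenheit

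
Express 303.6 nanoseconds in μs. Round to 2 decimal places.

1 ns = 0.00100000 microseconds.
So 303.6 × 0.00100000 ≈ 0.30 μs.

0.30 μs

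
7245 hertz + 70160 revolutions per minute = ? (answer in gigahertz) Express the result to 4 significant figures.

8.414e-6 gigahertz

7245 Hz = 7.24500e-6 GHz and 70160 rpm = 1.16933e-6 GHz.
7.24500e-6 + 1.16933e-6 ≈ 8.414e-6 GHz.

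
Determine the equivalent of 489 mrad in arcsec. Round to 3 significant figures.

1 milliradian = 206.265 arcsec.
So 489 × 206.265 ≈ 101000 arcsec.

101000 arcseconds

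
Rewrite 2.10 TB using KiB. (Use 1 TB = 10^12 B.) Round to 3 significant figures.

2.05e+9 KiB

1 terabyte = 9.765625e+8 KiB.
Thus 2.10 × 9.765625e+8 ≈ 2.05e+9 KiB.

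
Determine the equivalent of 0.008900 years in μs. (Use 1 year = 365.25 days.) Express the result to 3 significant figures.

1 yr = 3.15576e+13 μs.
Thus 0.008900 × 3.15576e+13 ≈ 2.81e+11 μs.

2.81e+11 μs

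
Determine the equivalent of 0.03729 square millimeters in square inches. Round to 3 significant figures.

1 mm² = 0.00155000 in².
Then 0.03729 × 0.00155000 ≈ 5.78 × 10^-5 in².

5.78 × 10^-5 in²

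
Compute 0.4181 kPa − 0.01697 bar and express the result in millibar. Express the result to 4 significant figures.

-12.79 mbar

0.4181 kPa = 4.18100 mbar and 0.01697 bar = 16.9700 mbar.
4.18100 − 16.9700 ≈ -12.79 mbar.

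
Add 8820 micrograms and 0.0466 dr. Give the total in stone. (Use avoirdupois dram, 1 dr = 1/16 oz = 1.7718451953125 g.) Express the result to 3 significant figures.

1.44e-5 st

8820 μg = 1.38891e-6 st and 0.0466 dr = 1.30022e-5 st.
1.38891e-6 + 1.30022e-5 ≈ 1.44e-5 st.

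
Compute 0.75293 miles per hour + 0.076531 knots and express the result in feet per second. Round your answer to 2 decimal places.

1.23 ft/s

0.75293 mph = 1.10430 ft/s and 0.076531 kn = 0.129170 ft/s.
1.10430 + 0.129170 ≈ 1.23 ft/s.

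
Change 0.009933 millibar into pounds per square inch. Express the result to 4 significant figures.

0.0001441 pounds per square inch

1 mbar = 0.0145038 psi.
Then 0.009933 × 0.0145038 ≈ 0.0001441 psi.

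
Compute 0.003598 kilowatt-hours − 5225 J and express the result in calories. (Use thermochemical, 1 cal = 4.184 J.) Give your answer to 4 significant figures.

0.003598 kWh = 3095.79 cal and 5225 J = 1248.80 cal.
3095.79 − 1248.80 ≈ 1847 cal.

1847 cal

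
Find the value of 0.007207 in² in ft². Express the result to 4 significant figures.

1 square inch = 0.00694444 square feet.
Then 0.007207 × 0.00694444 ≈ 5.005e-5 ft².

5.005e-5 ft²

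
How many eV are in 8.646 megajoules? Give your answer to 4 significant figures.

5.396 × 10^25 electronvolts

1 MJ = 6.24151 × 10^24 eV.
Then 8.646 × 6.24151 × 10^24 ≈ 5.396 × 10^25 eV.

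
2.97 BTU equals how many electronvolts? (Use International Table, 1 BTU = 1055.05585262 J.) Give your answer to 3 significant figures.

1 British thermal unit = 6.58514 × 10^21 electronvolts.
Thus 2.97 × 6.58514 × 10^21 ≈ 1.96 × 10^22 eV.

1.96 × 10^22 eV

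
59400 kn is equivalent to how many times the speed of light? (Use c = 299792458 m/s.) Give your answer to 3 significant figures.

0.000102 c

1 kn = 1.71600e-9 c.
Thus 59400 × 1.71600e-9 ≈ 0.000102 c.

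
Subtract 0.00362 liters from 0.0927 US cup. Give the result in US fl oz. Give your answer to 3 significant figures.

0.0927 US cup = 0.741600 US fl oz and 0.00362 L = 0.122407 US fl oz.
0.741600 − 0.122407 ≈ 0.619 US fl oz.

0.619 US fl oz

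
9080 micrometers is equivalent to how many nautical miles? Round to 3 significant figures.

1 micrometer = 5.39957e-10 nautical miles.
Thus 9080 × 5.39957e-10 ≈ 4.90e-6 nmi.

4.90e-6 nmi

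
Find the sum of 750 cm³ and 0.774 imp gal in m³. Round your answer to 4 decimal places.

0.0043 cubic meters

750 cm³ = 0.000750000 m³ and 0.774 imp gal = 0.00351867 m³.
0.000750000 + 0.00351867 ≈ 0.0043 m³.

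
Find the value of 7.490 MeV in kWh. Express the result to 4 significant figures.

3.333 × 10^-19 kWh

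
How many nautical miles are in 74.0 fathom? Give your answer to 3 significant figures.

0.0731 nautical miles

1 fathom = 0.000987473 nautical miles.
Thus 74.0 × 0.000987473 ≈ 0.0731 nmi.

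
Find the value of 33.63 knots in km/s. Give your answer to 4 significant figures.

0.01730 km/s

1 kn = 0.000514444 km/s.
Thus 33.63 × 0.000514444 ≈ 0.01730 km/s.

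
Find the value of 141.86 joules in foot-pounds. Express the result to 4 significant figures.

104.6 ft·lbf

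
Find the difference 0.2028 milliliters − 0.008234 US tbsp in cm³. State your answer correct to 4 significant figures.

0.2028 mL = 0.202800 cm³ and 0.008234 US tbsp = 0.121754 cm³.
0.202800 − 0.121754 ≈ 0.08105 cm³.

0.08105 cm³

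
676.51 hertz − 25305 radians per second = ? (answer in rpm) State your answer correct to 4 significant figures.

-201100 rpm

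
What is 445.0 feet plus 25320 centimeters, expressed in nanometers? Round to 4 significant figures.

445.0 ft = 1.35636 × 10^11 nm and 25320 cm = 2.53200 × 10^11 nm.
1.35636 × 10^11 + 2.53200 × 10^11 ≈ 3.888 × 10^11 nm.

3.888 × 10^11 nanometers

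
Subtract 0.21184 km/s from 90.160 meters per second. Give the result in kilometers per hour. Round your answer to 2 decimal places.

90.160 m/s = 324.576 km/h and 0.21184 km/s = 762.624 km/h.
324.576 − 762.624 ≈ -438.05 km/h.

-438.05 km/h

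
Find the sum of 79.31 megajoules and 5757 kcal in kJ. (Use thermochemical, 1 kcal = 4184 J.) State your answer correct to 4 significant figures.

103400 kJ

79.31 MJ = 79310.0 kJ and 5757 kcal = 24087.3 kJ.
79310.0 + 24087.3 ≈ 103400 kJ.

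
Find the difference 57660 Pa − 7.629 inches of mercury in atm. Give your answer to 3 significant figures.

0.314 atm

57660 Pa = 0.569060 atm and 7.629 inHg = 0.254969 atm.
0.569060 − 0.254969 ≈ 0.314 atm.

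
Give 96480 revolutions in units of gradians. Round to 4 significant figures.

1 rev = 400.000 grad.
Then 96480 × 400.000 ≈ 3.859 × 10^7 grad.

3.859 × 10^7 gradians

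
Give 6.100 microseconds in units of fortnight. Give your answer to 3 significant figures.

1 μs = 8.26720 × 10^-13 fortnight.
Then 6.100 × 8.26720 × 10^-13 ≈ 5.04 × 10^-12 fortnight.

5.04 × 10^-12 fortnights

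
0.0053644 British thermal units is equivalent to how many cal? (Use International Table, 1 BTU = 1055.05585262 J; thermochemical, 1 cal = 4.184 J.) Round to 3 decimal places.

1.353 calories

1 BTU = 252.164 calories.
So 0.0053644 × 252.164 ≈ 1.353 cal.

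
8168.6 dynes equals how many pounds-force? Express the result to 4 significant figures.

1 dyne = 2.24809e-6 pounds-force.
So 8168.6 × 2.24809e-6 ≈ 0.01836 lbf.

0.01836 pounds-force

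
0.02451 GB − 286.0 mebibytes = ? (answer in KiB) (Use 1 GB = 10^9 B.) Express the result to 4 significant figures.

-268900 KiB

0.02451 GB = 23935.5 KiB and 286.0 MiB = 292864 KiB.
23935.5 − 292864 ≈ -268900 KiB.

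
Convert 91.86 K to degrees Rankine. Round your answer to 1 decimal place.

°R = K × 9/5.
Applying the formula gives 165.3 °R.

165.3 degrees Rankine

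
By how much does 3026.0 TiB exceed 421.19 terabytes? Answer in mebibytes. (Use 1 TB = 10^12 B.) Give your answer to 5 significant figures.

2.7713 × 10^9 MiB

3026.0 TiB = 3.17299 × 10^9 MiB and 421.19 TB = 4.01678 × 10^8 MiB.
3.17299 × 10^9 − 4.01678 × 10^8 ≈ 2.7713 × 10^9 MiB.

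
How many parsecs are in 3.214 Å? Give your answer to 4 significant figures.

1.042 × 10^-26 pc

1 Å = 3.24078 × 10^-27 pc.
So 3.214 × 3.24078 × 10^-27 ≈ 1.042 × 10^-26 pc.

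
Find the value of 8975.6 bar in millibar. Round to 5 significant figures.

8.9756 × 10^6 mbar

1 bar = 1000.00 mbar.
So 8975.6 × 1000.00 ≈ 8.9756 × 10^6 mbar.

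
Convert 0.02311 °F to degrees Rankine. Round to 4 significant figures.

°R = °F + 459.67.
Applying the formula gives 459.7 °R.

459.7 °R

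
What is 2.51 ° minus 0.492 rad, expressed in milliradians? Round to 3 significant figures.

2.51 ° = 43.8078 mrad and 0.492 rad = 492.000 mrad.
43.8078 − 492.000 ≈ -448 mrad.

-448 milliradians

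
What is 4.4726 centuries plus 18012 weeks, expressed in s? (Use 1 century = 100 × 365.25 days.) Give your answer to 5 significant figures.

4.4726 century = 1.41145e+10 s and 18012 wk = 1.08937e+10 s.
1.41145e+10 + 1.08937e+10 ≈ 2.5008e+10 s.

2.5008e+10 s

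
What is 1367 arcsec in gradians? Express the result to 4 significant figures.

0.4219 grad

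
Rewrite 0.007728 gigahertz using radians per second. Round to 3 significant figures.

1 GHz = 6.28319 × 10^9 rad/s.
So 0.007728 × 6.28319 × 10^9 ≈ 4.86 × 10^7 rad/s.

4.86 × 10^7 rad/s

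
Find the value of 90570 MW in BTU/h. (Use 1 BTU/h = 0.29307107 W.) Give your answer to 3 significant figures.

3.09 × 10^11 BTU/h

1 MW = 3.41214 × 10^6 BTU per hour.
Then 90570 × 3.41214 × 10^6 ≈ 3.09 × 10^11 BTU/h.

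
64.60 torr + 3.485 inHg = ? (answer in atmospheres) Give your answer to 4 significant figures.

64.60 torr = 0.0850000 atm and 3.485 inHg = 0.116472 atm.
0.0850000 + 0.116472 ≈ 0.2015 atm.

0.2015 atm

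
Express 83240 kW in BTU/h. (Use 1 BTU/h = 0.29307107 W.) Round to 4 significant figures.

2.840 × 10^8 BTU per hour

1 kilowatt = 3412.14 BTU per hour.
Thus 83240 × 3412.14 ≈ 2.840 × 10^8 BTU/h.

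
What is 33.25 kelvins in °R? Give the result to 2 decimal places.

59.85 °R

°R = K × 9/5.
Applying the formula gives 59.85 °R.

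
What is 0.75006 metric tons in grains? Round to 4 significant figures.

1 t = 1.54324e+7 gr.
0.75006 × 1.54324e+7 ≈ 1.158e+7 gr.

1.158e+7 gr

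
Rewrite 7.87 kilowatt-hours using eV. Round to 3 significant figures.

1.77 × 10^26 electronvolts

1 kilowatt-hour = 2.24694 × 10^25 eV.
Thus 7.87 × 2.24694 × 10^25 ≈ 1.77 × 10^26 eV.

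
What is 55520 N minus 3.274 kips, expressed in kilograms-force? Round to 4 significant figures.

55520 N = 5661.46 kgf and 3.274 kip = 1485.06 kgf.
5661.46 − 1485.06 ≈ 4176 kgf.

4176 kgf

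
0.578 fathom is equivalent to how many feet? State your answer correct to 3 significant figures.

3.47 ft

1 fathom = 6.00000 feet.
Then 0.578 × 6.00000 ≈ 3.47 ft.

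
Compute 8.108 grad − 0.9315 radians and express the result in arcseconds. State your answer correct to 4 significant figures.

-165900 arcseconds

8.108 grad = 26269.9 arcsec and 0.9315 rad = 192136 arcsec.
26269.9 − 192136 ≈ -165900 arcsec.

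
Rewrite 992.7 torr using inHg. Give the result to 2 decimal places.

1 torr = 0.0393701 inches of mercury.
992.7 × 0.0393701 ≈ 39.08 inHg.

39.08 inches of mercury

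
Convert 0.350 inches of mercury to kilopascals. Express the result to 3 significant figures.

1 inHg = 3.38639 kPa.
0.350 × 3.38639 ≈ 1.19 kPa.

1.19 kPa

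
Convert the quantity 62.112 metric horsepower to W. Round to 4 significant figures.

45680 watts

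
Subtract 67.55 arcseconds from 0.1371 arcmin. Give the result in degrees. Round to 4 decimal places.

-0.0165 °

0.1371 arcmin = 0.00228500 ° and 67.55 arcsec = 0.0187639 °.
0.00228500 − 0.0187639 ≈ -0.0165 °.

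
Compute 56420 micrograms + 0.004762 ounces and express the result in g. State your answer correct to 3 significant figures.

56420 μg = 0.0564200 g and 0.004762 oz = 0.135000 g.
0.0564200 + 0.135000 ≈ 0.191 g.

0.191 g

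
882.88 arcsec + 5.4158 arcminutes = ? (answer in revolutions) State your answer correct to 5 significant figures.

0.00093197 revolutions

882.88 arcsec = 0.000681235 rev and 5.4158 arcmin = 0.000250731 rev.
0.000681235 + 0.000250731 ≈ 0.00093197 rev.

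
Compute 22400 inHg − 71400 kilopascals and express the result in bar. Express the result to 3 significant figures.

44.6 bar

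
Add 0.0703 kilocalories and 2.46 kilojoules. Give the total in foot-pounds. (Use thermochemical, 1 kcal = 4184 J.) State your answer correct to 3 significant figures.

2030 ft·lbf

0.0703 kcal = 216.943 ft·lbf and 2.46 kJ = 1814.40 ft·lbf.
216.943 + 1814.40 ≈ 2030 ft·lbf.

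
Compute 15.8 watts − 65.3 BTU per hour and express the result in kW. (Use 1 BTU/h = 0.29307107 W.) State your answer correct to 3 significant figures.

-0.00334 kW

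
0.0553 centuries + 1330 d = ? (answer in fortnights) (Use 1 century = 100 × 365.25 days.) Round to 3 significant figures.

239 fortnight

0.0553 century = 144.274 fortnight and 1330 d = 95.0000 fortnight.
144.274 + 95.0000 ≈ 239 fortnight.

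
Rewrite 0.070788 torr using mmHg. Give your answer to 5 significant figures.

0.070788 mmHg

1 torr = 1.00000 mmHg.
0.070788 × 1.00000 ≈ 0.070788 mmHg.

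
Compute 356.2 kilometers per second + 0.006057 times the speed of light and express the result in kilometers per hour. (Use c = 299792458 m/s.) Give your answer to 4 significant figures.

7.819 × 10^6 km/h

356.2 km/s = 1.28232 × 10^6 km/h and 0.006057 c = 6.53703 × 10^6 km/h.
1.28232 × 10^6 + 6.53703 × 10^6 ≈ 7.819 × 10^6 km/h.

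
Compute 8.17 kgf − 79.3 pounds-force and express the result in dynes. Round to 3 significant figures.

-2.73e+7 dyn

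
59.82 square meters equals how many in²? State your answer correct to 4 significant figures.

92720 in²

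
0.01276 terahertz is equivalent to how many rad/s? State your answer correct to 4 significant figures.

8.017 × 10^10 rad/s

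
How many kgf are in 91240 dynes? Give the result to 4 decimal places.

0.0930 kilograms-force

1 dyne = 1.01972 × 10^-6 kgf.
So 91240 × 1.01972 × 10^-6 ≈ 0.0930 kgf.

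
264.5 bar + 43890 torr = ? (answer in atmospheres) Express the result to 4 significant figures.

264.5 bar = 261.041 atm and 43890 torr = 57.7500 atm.
261.041 + 57.7500 ≈ 318.8 atm.

318.8 atm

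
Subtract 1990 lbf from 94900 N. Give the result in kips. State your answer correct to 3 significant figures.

19.3 kip

94900 N = 21.3344 kip and 1990 lbf = 1.99000 kip.
21.3344 − 1.99000 ≈ 19.3 kip.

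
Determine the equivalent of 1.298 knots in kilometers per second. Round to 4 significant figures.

0.0006677 km/s

1 knot = 0.000514444 km/s.
Thus 1.298 × 0.000514444 ≈ 0.0006677 km/s.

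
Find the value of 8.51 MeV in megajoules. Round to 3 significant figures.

1 MeV = 1.60218 × 10^-19 megajoules.
Thus 8.51 × 1.60218 × 10^-19 ≈ 1.36 × 10^-18 MJ.

1.36 × 10^-18 MJ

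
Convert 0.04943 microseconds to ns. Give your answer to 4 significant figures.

1 microsecond = 1000.00 ns.
So 0.04943 × 1000.00 ≈ 49.43 ns.

49.43 ns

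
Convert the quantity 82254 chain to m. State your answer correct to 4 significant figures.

1 chain = 20.1168 meters.
82254 × 20.1168 ≈ 1.655 × 10^6 m.

1.655 × 10^6 meters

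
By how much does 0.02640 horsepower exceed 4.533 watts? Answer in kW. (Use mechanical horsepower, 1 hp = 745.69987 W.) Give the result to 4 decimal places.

0.02640 hp = 0.0196865 kW and 4.533 W = 0.00453300 kW.
0.0196865 − 0.00453300 ≈ 0.0152 kW.

0.0152 kilowatts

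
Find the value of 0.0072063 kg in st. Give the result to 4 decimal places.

1 kg = 0.157473 stone.
Then 0.0072063 × 0.157473 ≈ 0.0011 st.

0.0011 st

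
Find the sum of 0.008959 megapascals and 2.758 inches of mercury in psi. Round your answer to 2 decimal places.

0.008959 MPa = 1.29939 psi and 2.758 inHg = 1.35460 psi.
1.29939 + 1.35460 ≈ 2.65 psi.

2.65 pounds per square inch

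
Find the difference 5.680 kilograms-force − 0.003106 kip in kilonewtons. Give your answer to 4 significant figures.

0.04189 kN

5.680 kgf = 0.0557018 kN and 0.003106 kip = 0.0138162 kN.
0.0557018 − 0.0138162 ≈ 0.04189 kN.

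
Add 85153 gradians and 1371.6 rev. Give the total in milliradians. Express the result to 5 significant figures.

85153 grad = 1.33758e+6 mrad and 1371.6 rev = 8.61802e+6 mrad.
1.33758e+6 + 8.61802e+6 ≈ 9.9556e+6 mrad.

9.9556e+6 mrad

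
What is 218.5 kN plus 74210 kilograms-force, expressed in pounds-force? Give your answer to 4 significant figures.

212700 lbf

218.5 kN = 49120.8 lbf and 74210 kgf = 163605 lbf.
49120.8 + 163605 ≈ 212700 lbf.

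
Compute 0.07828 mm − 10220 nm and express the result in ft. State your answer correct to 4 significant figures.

0.0002233 ft

0.07828 mm = 0.000256824 ft and 10220 nm = 3.35302e-5 ft.
0.000256824 − 3.35302e-5 ≈ 0.0002233 ft.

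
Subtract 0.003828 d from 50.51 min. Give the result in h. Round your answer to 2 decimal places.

0.75 h

50.51 min = 0.841833 h and 0.003828 d = 0.0918720 h.
0.841833 − 0.0918720 ≈ 0.75 h.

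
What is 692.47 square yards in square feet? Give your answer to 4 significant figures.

1 yd² = 9.00000 square feet.
Then 692.47 × 9.00000 ≈ 6232 ft².

6232 ft²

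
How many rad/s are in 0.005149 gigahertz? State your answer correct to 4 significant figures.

3.235e+7 rad/s

1 GHz = 6.28319e+9 radians per second.
Then 0.005149 × 6.28319e+9 ≈ 3.235e+7 rad/s.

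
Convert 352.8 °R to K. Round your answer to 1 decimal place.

°R = K × 9/5.
Applying the formula gives 196.0 K.

196.0 kelvins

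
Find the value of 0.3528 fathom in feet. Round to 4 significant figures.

1 fathom = 6.00000 ft.
0.3528 × 6.00000 ≈ 2.117 ft.

2.117 feet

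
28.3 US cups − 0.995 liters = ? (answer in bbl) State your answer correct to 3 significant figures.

0.0359 bbl

28.3 US cup = 0.0421131 bbl and 0.995 L = 0.00625836 bbl.
0.0421131 − 0.00625836 ≈ 0.0359 bbl.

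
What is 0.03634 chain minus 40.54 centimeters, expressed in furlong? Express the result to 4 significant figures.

0.001619 furlong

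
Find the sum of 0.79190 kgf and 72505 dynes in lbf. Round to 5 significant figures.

1.9088 lbf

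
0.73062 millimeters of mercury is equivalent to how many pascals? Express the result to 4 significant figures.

97.41 pascals

1 mmHg = 133.322 Pa.
Thus 0.73062 × 133.322 ≈ 97.41 Pa.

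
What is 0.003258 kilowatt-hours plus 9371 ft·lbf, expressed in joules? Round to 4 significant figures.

24430 J

0.003258 kWh = 11728.8 J and 9371 ft·lbf = 12705.4 J.
11728.8 + 12705.4 ≈ 24430 J.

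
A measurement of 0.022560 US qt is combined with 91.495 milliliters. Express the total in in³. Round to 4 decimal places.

6.8862 in³

0.022560 US qt = 1.30284 in³ and 91.495 mL = 5.58337 in³.
1.30284 + 5.58337 ≈ 6.8862 in³.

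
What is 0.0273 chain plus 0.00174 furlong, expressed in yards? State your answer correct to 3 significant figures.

0.0273 chain = 0.600600 yd and 0.00174 furlong = 0.382800 yd.
0.600600 + 0.382800 ≈ 0.983 yd.

0.983 yards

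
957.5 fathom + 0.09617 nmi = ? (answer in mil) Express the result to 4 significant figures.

7.595 × 10^7 mil

957.5 fathom = 6.89400 × 10^7 mil and 0.09617 nmi = 7.01208 × 10^6 mil.
6.89400 × 10^7 + 7.01208 × 10^6 ≈ 7.595 × 10^7 mil.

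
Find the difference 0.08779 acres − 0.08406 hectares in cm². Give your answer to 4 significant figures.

0.08779 acre = 3.55274 × 10^6 cm² and 0.08406 ha = 8.40600 × 10^6 cm².
3.55274 × 10^6 − 8.40600 × 10^6 ≈ -4.853 × 10^6 cm².

-4.853 × 10^6 square centimeters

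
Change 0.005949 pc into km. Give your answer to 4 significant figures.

1.836e+11 km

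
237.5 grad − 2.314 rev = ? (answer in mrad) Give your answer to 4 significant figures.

-10810 mrad

237.5 grad = 3730.64 mrad and 2.314 rev = 14539.3 mrad.
3730.64 − 14539.3 ≈ -10810 mrad.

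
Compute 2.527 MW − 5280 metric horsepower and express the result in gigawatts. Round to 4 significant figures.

-0.001356 GW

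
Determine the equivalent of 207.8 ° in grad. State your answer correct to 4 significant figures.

230.9 grad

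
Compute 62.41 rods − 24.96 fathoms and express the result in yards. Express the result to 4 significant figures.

293.3 yards

62.41 rod = 343.255 yd and 24.96 fathom = 49.9200 yd.
343.255 − 49.9200 ≈ 293.3 yd.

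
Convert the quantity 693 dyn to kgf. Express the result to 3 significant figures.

0.000707 kilograms-force

1 dyne = 1.01972 × 10^-6 kgf.
Then 693 × 1.01972 × 10^-6 ≈ 0.000707 kgf.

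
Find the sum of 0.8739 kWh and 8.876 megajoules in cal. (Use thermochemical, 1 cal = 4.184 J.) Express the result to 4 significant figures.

0.8739 kWh = 751922 cal and 8.876 MJ = 2.12141e+6 cal.
751922 + 2.12141e+6 ≈ 2.873e+6 cal.

2.873e+6 calories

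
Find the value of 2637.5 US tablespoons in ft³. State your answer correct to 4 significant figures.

1.377 cubic feet

1 US tbsp = 0.000522190 ft³.
Then 2637.5 × 0.000522190 ≈ 1.377 ft³.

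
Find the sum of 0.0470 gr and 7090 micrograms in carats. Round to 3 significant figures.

0.0470 gr = 0.0152277 ct and 7090 μg = 0.0354500 ct.
0.0152277 + 0.0354500 ≈ 0.0507 ct.

0.0507 carats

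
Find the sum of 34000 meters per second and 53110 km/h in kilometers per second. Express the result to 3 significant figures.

48.8 km/s

34000 m/s = 34.0000 km/s and 53110 km/h = 14.7528 km/s.
34.0000 + 14.7528 ≈ 48.8 km/s.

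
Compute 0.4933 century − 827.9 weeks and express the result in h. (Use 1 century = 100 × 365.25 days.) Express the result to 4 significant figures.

0.4933 century = 432427 h and 827.9 wk = 139087 h.
432427 − 139087 ≈ 293300 h.

293300 h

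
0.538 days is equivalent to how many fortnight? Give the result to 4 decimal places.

0.0384 fortnight

1 day = 0.0714286 fortnights.
So 0.538 × 0.0714286 ≈ 0.0384 fortnight.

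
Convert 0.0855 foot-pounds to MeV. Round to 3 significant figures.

1 ft·lbf = 8.46235 × 10^12 megaelectronvolts.
Thus 0.0855 × 8.46235 × 10^12 ≈ 7.24 × 10^11 MeV.

7.24 × 10^11 megaelectronvolts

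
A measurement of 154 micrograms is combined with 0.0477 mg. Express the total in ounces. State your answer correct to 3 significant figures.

7.11 × 10^-6 ounces

154 μg = 5.43219 × 10^-6 oz and 0.0477 mg = 1.68257 × 10^-6 oz.
5.43219 × 10^-6 + 1.68257 × 10^-6 ≈ 7.11 × 10^-6 oz.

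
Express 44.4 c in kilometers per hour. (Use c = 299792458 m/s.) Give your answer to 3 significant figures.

1 c = 1.07925 × 10^9 km/h.
So 44.4 × 1.07925 × 10^9 ≈ 4.79 × 10^10 km/h.

4.79 × 10^10 km/h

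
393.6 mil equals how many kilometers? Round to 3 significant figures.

1 mil = 2.54000e-8 km.
Thus 393.6 × 2.54000e-8 ≈ 1.00e-5 km.

1.00e-5 km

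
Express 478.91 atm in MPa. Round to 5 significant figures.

1 atm = 0.101325 MPa.
So 478.91 × 0.101325 ≈ 48.526 MPa.

48.526 MPa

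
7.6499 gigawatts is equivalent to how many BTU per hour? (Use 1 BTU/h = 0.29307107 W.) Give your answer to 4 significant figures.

1 GW = 3.41214 × 10^9 BTU/h.
Then 7.6499 × 3.41214 × 10^9 ≈ 2.610 × 10^10 BTU/h.

2.610 × 10^10 BTU/h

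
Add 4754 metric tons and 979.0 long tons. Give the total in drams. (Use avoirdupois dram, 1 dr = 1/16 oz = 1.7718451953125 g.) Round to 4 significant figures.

3.244e+9 dr

4754 t = 2.68308e+9 dr and 979.0 long ton = 5.61398e+8 dr.
2.68308e+9 + 5.61398e+8 ≈ 3.244e+9 dr.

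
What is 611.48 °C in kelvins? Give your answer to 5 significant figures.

884.63 kelvins

K = °C + 273.15.
Applying the formula gives 884.63 K.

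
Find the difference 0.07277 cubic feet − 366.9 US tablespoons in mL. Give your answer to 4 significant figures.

-3365 milliliters

0.07277 ft³ = 2060.62 mL and 366.9 US tbsp = 5425.26 mL.
2060.62 − 5425.26 ≈ -3365 mL.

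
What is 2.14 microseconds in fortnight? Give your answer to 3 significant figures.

1 microsecond = 8.26720 × 10^-13 fortnight.
So 2.14 × 8.26720 × 10^-13 ≈ 1.77 × 10^-12 fortnight.

1.77 × 10^-12 fortnight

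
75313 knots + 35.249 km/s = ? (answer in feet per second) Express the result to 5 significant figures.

75313 kn = 127114 ft/s and 35.249 km/s = 115646 ft/s.
127114 + 115646 ≈ 242760 ft/s.

242760 feet per second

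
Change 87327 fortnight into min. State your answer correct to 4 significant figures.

1 fortnight = 20160.0 minutes.
87327 × 20160.0 ≈ 1.761 × 10^9 min.

1.761 × 10^9 min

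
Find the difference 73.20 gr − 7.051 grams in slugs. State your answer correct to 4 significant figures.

-0.0001581 slugs

73.20 gr = 0.000325018 slug and 7.051 g = 0.000483147 slug.
0.000325018 − 0.000483147 ≈ -0.0001581 slug.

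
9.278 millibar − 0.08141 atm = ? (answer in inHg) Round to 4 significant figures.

9.278 mbar = 0.273979 inHg and 0.08141 atm = 2.43589 inHg.
0.273979 − 2.43589 ≈ -2.162 inHg.

-2.162 inHg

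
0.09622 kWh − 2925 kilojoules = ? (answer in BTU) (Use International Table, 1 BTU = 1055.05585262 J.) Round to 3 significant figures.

0.09622 kWh = 328.316 BTU and 2925 kJ = 2772.37 BTU.
328.316 − 2772.37 ≈ -2440 BTU.

-2440 BTU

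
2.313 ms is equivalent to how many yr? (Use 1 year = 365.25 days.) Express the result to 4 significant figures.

1 millisecond = 3.16881 × 10^-11 yr.
Then 2.313 × 3.16881 × 10^-11 ≈ 7.329 × 10^-11 yr.

7.329 × 10^-11 yr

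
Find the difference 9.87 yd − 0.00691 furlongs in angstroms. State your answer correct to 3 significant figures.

7.64 × 10^10 Å

9.87 yd = 9.02513 × 10^10 Å and 0.00691 furlong = 1.39007 × 10^10 Å.
9.02513 × 10^10 − 1.39007 × 10^10 ≈ 7.64 × 10^10 Å.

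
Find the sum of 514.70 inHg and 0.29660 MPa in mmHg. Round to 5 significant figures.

15298 mmHg

514.70 inHg = 13073.4 mmHg and 0.29660 MPa = 2224.68 mmHg.
13073.4 + 2224.68 ≈ 15298 mmHg.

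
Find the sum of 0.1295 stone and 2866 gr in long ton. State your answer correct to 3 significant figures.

0.000992 long ton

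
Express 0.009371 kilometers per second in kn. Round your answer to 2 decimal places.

1 kilometer per second = 1943.84 knots.
Thus 0.009371 × 1943.84 ≈ 18.22 kn.

18.22 kn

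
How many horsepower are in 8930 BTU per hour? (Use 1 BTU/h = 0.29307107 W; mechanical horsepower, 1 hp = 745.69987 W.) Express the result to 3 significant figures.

1 BTU/h = 0.000393015 horsepower.
Thus 8930 × 0.000393015 ≈ 3.51 hp.

3.51 hp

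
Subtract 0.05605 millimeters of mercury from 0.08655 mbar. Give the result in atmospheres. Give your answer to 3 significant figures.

1.17 × 10^-5 atmospheres

0.08655 mbar = 8.54182 × 10^-5 atm and 0.05605 mmHg = 7.37500 × 10^-5 atm.
8.54182 × 10^-5 − 7.37500 × 10^-5 ≈ 1.17 × 10^-5 atm.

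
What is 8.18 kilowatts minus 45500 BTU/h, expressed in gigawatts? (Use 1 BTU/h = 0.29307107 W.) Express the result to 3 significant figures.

-5.15e-6 gigawatts

8.18 kW = 8.18000e-6 GW and 45500 BTU/h = 1.33347e-5 GW.
8.18000e-6 − 1.33347e-5 ≈ -5.15e-6 GW.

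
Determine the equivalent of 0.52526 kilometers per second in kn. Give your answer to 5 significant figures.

1 kilometer per second = 1943.84 kn.
Thus 0.52526 × 1943.84 ≈ 1021.0 kn.

1021.0 kn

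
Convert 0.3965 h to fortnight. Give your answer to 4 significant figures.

0.001180 fortnight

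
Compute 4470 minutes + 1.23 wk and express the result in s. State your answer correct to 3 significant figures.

4470 min = 268200 s and 1.23 wk = 743904 s.
268200 + 743904 ≈ 1.01e+6 s.

1.01e+6 seconds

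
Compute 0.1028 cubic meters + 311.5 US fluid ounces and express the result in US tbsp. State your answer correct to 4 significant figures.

7575 US tbsp

0.1028 m³ = 6952.16 US tbsp and 311.5 US fl oz = 623.000 US tbsp.
6952.16 + 623.000 ≈ 7575 US tbsp.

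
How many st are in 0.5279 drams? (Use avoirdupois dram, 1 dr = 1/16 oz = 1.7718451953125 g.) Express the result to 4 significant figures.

1 dram = 0.000279018 stone.
Then 0.5279 × 0.000279018 ≈ 0.0001473 st.

0.0001473 stone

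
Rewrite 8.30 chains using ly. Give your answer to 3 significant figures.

1.76 × 10^-14 light-years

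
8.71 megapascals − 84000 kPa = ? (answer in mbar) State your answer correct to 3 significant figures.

8.71 MPa = 87100.0 mbar and 84000 kPa = 840000 mbar.
87100.0 − 840000 ≈ -753000 mbar.

-753000 millibar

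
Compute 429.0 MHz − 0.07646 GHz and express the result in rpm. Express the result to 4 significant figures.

429.0 MHz = 2.57400 × 10^10 rpm and 0.07646 GHz = 4.58760 × 10^9 rpm.
2.57400 × 10^10 − 4.58760 × 10^9 ≈ 2.115 × 10^10 rpm.

2.115 × 10^10 rpm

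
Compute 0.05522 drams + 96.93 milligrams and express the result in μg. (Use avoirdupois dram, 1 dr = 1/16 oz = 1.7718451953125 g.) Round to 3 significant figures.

195000 μg

0.05522 dr = 97841.3 μg and 96.93 mg = 96930.0 μg.
97841.3 + 96930.0 ≈ 195000 μg.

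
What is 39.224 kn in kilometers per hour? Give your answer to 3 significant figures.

1 kn = 1.85200 kilometers per hour.
39.224 × 1.85200 ≈ 72.6 km/h.

72.6 km/h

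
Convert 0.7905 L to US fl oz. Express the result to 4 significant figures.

26.73 US fl oz

1 L = 33.8140 US fluid ounces.
Then 0.7905 × 33.8140 ≈ 26.73 US fl oz.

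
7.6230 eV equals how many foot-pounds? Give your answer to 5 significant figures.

9.0081 × 10^-19 foot-pounds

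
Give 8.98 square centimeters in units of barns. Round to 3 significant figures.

1 cm² = 1.00000 × 10^24 barn.
Then 8.98 × 1.00000 × 10^24 ≈ 8.98 × 10^24 barn.

8.98 × 10^24 barns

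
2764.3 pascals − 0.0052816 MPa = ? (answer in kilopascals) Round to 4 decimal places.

-2.5173 kilopascals

2764.3 Pa = 2.76430 kPa and 0.0052816 MPa = 5.28160 kPa.
2.76430 − 5.28160 ≈ -2.5173 kPa.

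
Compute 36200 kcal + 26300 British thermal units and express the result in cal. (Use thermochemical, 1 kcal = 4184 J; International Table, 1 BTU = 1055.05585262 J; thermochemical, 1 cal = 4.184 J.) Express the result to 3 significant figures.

4.28e+7 cal

36200 kcal = 3.62000e+7 cal and 26300 BTU = 6.63192e+6 cal.
3.62000e+7 + 6.63192e+6 ≈ 4.28e+7 cal.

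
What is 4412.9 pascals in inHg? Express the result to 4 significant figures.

1.303 inches of mercury

1 Pa = 0.000295300 inHg.
Then 4412.9 × 0.000295300 ≈ 1.303 inHg.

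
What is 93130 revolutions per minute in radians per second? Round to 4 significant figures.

1 rpm = 0.104720 rad/s.
Thus 93130 × 0.104720 ≈ 9753 rad/s.

9753 radians per second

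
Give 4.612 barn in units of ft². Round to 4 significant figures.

1 barn = 1.07639 × 10^-27 square feet.
Thus 4.612 × 1.07639 × 10^-27 ≈ 4.964 × 10^-27 ft².

4.964 × 10^-27 ft²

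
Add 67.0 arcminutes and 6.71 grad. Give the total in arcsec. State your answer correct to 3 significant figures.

25800 arcsec

67.0 arcmin = 4020.00 arcsec and 6.71 grad = 21740.4 arcsec.
4020.00 + 21740.4 ≈ 25800 arcsec.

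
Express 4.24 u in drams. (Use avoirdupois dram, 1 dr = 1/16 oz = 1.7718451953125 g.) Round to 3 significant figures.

3.97 × 10^-24 drams

1 u = 9.37181 × 10^-25 drams.
So 4.24 × 9.37181 × 10^-25 ≈ 3.97 × 10^-24 dr.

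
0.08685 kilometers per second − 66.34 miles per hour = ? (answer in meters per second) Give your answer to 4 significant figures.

0.08685 km/s = 86.8500 m/s and 66.34 mph = 29.6566 m/s.
86.8500 − 29.6566 ≈ 57.19 m/s.

57.19 m/s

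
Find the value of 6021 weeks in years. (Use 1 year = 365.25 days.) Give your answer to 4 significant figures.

1 wk = 0.0191650 years.
6021 × 0.0191650 ≈ 115.4 yr.

115.4 years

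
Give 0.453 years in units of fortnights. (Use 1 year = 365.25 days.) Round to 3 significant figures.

11.8 fortnight

1 year = 26.0893 fortnight.
Then 0.453 × 26.0893 ≈ 11.8 fortnight.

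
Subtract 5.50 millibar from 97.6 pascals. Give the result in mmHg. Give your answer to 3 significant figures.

97.6 Pa = 0.732060 mmHg and 5.50 mbar = 4.12534 mmHg.
0.732060 − 4.12534 ≈ -3.39 mmHg.

-3.39 mmHg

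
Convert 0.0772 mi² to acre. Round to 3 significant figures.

1 square mile = 640.000 acres.
Thus 0.0772 × 640.000 ≈ 49.4 acre.

49.4 acre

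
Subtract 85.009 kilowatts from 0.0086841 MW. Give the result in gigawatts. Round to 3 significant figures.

-7.63e-5 gigawatts

0.0086841 MW = 8.68410e-6 GW and 85.009 kW = 8.50090e-5 GW.
8.68410e-6 − 8.50090e-5 ≈ -7.63e-5 GW.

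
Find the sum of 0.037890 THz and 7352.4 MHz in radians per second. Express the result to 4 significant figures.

2.843 × 10^11 radians per second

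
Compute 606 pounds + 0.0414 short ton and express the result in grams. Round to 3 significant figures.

312000 g

606 lb = 274877 g and 0.0414 short ton = 37557.4 g.
274877 + 37557.4 ≈ 312000 g.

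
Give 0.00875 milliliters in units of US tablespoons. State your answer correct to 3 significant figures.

1 milliliter = 0.0676280 US tablespoons.
0.00875 × 0.0676280 ≈ 0.000592 US tbsp.

0.000592 US tbsp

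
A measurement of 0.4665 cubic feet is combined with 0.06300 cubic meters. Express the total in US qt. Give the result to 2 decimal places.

0.4665 ft³ = 13.9586 US qt and 0.06300 m³ = 66.5714 US qt.
13.9586 + 66.5714 ≈ 80.53 US qt.

80.53 US quarts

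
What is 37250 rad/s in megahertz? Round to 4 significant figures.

1 rad/s = 1.59155 × 10^-7 megahertz.
Thus 37250 × 1.59155 × 10^-7 ≈ 0.005929 MHz.

0.005929 megahertz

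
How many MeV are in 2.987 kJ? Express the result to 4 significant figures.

1 kilojoule = 6.24151 × 10^15 megaelectronvolts.
Thus 2.987 × 6.24151 × 10^15 ≈ 1.864 × 10^16 MeV.

1.864 × 10^16 megaelectronvolts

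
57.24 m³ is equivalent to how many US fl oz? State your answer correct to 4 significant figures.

1.936 × 10^6 US fl oz

1 m³ = 33814.0 US fluid ounces.
So 57.24 × 33814.0 ≈ 1.936 × 10^6 US fl oz.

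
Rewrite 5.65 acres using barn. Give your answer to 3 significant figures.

2.29 × 10^32 barn

1 acre = 4.04686 × 10^31 barn.
So 5.65 × 4.04686 × 10^31 ≈ 2.29 × 10^32 barn.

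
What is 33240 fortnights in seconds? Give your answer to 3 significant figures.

1 fortnight = 1.20960 × 10^6 s.
33240 × 1.20960 × 10^6 ≈ 4.02 × 10^10 s.

4.02 × 10^10 s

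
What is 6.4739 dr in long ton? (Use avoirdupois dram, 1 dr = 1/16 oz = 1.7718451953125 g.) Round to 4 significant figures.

1 dr = 1.74386 × 10^-6 long tons.
Then 6.4739 × 1.74386 × 10^-6 ≈ 1.129 × 10^-5 long ton.

1.129 × 10^-5 long tons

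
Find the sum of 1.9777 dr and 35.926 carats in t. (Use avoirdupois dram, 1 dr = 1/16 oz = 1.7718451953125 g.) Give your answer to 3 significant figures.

1.07e-5 metric tons

1.9777 dr = 3.50418e-6 t and 35.926 ct = 7.18520e-6 t.
3.50418e-6 + 7.18520e-6 ≈ 1.07e-5 t.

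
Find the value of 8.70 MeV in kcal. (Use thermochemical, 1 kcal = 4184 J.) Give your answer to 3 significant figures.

1 MeV = 3.82929 × 10^-17 kcal.
So 8.70 × 3.82929 × 10^-17 ≈ 3.33 × 10^-16 kcal.

3.33 × 10^-16 kcal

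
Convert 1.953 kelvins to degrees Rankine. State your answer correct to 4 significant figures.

3.515 degrees Rankine

°R = K × 9/5.
Applying the formula gives 3.515 °R.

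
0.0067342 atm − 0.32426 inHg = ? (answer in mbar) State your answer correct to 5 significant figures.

0.0067342 atm = 6.82343 mbar and 0.32426 inHg = 10.9807 mbar.
6.82343 − 10.9807 ≈ -4.1573 mbar.

-4.1573 mbar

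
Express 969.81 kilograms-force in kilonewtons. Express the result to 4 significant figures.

1 kgf = 0.00980665 kN.
Then 969.81 × 0.00980665 ≈ 9.511 kN.

9.511 kilonewtons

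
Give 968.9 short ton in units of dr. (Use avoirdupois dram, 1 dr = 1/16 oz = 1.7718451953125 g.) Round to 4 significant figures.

1 short ton = 512000 drams.
Then 968.9 × 512000 ≈ 4.961e+8 dr.

4.961e+8 drams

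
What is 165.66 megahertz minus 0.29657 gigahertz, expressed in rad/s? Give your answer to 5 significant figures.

-8.2253 × 10^8 rad/s

165.66 MHz = 1.04087 × 10^9 rad/s and 0.29657 GHz = 1.86340 × 10^9 rad/s.
1.04087 × 10^9 − 1.86340 × 10^9 ≈ -8.2253 × 10^8 rad/s.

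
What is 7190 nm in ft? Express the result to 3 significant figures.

1 nm = 3.28084e-9 ft.
So 7190 × 3.28084e-9 ≈ 2.36e-5 ft.

2.36e-5 ft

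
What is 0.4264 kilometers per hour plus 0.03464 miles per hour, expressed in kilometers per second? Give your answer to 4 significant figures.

0.4264 km/h = 0.000118444 km/s and 0.03464 mph = 1.54855e-5 km/s.
0.000118444 + 1.54855e-5 ≈ 0.0001339 km/s.

0.0001339 km/s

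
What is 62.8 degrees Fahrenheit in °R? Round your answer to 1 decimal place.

°R = °F + 459.67.
Applying the formula gives 522.5 °R.

522.5 degrees Rankine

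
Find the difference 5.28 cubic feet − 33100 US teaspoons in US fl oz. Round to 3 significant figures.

5.28 ft³ = 5055.63 US fl oz and 33100 US tsp = 5516.67 US fl oz.
5055.63 − 5516.67 ≈ -461 US fl oz.

-461 US fl oz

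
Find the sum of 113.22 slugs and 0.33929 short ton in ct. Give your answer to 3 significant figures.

113.22 slug = 8.26161 × 10^6 ct and 0.33929 short ton = 1.53899 × 10^6 ct.
8.26161 × 10^6 + 1.53899 × 10^6 ≈ 9.80 × 10^6 ct.

9.80 × 10^6 ct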